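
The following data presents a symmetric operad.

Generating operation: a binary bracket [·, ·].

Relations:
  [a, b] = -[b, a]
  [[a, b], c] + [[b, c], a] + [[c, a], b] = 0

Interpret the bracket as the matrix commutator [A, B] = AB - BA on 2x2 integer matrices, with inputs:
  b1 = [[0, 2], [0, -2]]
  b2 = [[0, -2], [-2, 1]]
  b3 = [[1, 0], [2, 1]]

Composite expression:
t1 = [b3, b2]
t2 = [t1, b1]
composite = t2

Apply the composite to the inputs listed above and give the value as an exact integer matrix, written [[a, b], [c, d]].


[[4, 16], [-4, -4]]

[b3, b2] = [[4, 0], [-2, -4]]
[[b3, b2], b1] = [[4, 16], [-4, -4]]


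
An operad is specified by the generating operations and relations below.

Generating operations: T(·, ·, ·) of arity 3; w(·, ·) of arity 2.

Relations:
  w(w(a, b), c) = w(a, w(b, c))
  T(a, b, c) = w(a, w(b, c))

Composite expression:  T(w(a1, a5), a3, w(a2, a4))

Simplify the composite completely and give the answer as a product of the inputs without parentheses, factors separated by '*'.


a1 * a5 * a3 * a2 * a4


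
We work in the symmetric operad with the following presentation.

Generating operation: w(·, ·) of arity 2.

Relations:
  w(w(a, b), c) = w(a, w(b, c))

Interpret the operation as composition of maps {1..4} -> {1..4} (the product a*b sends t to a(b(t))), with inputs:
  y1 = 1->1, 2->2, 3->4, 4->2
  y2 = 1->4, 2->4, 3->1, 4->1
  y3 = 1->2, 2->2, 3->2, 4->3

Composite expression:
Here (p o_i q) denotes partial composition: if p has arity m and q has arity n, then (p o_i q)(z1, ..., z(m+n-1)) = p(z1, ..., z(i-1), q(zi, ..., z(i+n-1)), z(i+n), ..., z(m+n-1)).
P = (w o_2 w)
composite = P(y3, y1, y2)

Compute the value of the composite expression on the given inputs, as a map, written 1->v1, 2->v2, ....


w(y1, y2) = 1->2, 2->2, 3->1, 4->1
w(y3, w(y1, y2)) = 1->2, 2->2, 3->2, 4->2

1->2, 2->2, 3->2, 4->2


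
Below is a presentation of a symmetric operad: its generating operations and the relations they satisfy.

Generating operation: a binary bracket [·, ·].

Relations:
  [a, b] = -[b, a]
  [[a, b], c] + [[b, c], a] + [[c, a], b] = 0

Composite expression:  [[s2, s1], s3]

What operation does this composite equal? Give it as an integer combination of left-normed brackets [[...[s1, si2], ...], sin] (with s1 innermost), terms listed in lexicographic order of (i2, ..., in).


-[[s1, s2], s3]

Expand each bracket as ab - ba; the s1-initial words give the coefficients.
Composite bracket: [[s2, s1], s3]
Expanding via [a, b] = ab - ba: 4 signed words (2^2 = 4).
Keep just the words that open with s1:
  s1s2s3 (sign -1) contributes -[[s1, s2], s3]


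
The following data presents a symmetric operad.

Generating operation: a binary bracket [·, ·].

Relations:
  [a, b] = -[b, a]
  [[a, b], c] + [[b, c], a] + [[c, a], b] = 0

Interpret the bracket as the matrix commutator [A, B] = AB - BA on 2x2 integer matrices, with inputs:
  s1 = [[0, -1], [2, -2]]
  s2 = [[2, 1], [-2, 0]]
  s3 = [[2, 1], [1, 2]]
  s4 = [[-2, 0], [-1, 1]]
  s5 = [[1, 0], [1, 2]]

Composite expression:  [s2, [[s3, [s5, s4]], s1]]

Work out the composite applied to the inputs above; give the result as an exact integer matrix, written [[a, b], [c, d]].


[s5, s4] = [[0, 0], [-4, 0]]
[s3, [s5, s4]] = [[-4, 0], [0, 4]]
[[s3, [s5, s4]], s1] = [[0, 8], [16, 0]]
[s2, [[s3, [s5, s4]], s1]] = [[32, 16], [-32, -32]]

[[32, 16], [-32, -32]]


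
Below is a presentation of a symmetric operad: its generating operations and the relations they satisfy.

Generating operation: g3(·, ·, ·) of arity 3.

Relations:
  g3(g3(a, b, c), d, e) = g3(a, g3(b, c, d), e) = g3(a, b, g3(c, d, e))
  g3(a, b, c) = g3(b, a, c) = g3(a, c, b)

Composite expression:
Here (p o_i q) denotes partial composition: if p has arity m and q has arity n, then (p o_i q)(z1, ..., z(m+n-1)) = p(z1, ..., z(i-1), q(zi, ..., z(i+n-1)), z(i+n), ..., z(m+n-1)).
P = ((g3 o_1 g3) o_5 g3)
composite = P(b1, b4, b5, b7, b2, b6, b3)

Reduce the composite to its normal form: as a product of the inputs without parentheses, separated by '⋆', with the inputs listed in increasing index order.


b1 ⋆ b2 ⋆ b3 ⋆ b4 ⋆ b5 ⋆ b6 ⋆ b7


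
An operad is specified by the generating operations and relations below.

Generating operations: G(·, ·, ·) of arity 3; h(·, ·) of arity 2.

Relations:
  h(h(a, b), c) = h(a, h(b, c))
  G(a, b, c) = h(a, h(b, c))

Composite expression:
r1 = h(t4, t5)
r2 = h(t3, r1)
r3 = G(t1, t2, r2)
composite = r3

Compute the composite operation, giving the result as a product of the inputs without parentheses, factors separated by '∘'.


Under associativity of G, the answer is the t's in reading order.
h(t4, t5) flattens to t4 ∘ t5
h(t3, h(t4, t5)) flattens to t3 ∘ t4 ∘ t5
G(t1, t2, h(t3, h(t4, t5))) flattens to t1 ∘ t2 ∘ t3 ∘ t4 ∘ t5

t1 ∘ t2 ∘ t3 ∘ t4 ∘ t5


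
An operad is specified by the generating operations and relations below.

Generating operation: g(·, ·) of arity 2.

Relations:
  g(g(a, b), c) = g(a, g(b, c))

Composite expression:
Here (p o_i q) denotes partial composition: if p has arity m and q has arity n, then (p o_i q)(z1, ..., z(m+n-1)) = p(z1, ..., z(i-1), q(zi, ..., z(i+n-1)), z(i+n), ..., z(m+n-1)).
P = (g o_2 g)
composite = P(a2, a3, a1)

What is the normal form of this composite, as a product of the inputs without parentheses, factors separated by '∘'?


Key point: g is associative — brackets drop, the a-order remains.
g(a3, a1) flattens to a3 ∘ a1
g(a2, g(a3, a1)) flattens to a2 ∘ a3 ∘ a1

a2 ∘ a3 ∘ a1


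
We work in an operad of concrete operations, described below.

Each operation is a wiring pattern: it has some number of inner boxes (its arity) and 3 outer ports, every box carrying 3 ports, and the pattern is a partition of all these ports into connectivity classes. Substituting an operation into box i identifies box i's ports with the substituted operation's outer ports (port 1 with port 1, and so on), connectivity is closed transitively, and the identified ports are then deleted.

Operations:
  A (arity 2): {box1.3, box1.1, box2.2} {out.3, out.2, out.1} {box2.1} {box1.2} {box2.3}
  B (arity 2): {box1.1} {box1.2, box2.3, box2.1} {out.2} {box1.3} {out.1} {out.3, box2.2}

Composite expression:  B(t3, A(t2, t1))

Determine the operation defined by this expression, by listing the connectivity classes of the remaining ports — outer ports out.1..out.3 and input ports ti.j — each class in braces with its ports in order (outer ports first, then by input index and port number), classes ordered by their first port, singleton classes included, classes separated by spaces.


{out.1} {out.2} {out.3, t3.2} {t1.1} {t1.2, t2.1, t2.3} {t1.3} {t2.2} {t3.1} {t3.3}

Treat the ports identified at B as solder joints: merge, then drop.
stage A: inputs (t2, t1), connectivity {out.1, out.2, out.3} {t1.1} {t1.2, t2.1, t2.3} {t1.3} {t2.2}, out.j its boundary
stage B: inputs (t3, t2, t1), connectivity {out.1} {out.2} {out.3, t3.2} {t1.1} {t1.2, t2.1, t2.3} {t1.3} {t2.2} {t3.1} {t3.3}, out.j its boundary


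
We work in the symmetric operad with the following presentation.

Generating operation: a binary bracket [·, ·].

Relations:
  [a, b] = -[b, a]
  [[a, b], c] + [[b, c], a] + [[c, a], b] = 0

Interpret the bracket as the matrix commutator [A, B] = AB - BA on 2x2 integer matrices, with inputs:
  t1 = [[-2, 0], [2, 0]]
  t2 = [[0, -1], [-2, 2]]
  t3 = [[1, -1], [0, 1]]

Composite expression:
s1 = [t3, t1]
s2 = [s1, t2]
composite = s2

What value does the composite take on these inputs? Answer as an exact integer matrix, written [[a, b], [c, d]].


[t3, t1] = [[-2, -2], [0, 2]]
[[t3, t1], t2] = [[4, 0], [-8, -4]]

[[4, 0], [-8, -4]]


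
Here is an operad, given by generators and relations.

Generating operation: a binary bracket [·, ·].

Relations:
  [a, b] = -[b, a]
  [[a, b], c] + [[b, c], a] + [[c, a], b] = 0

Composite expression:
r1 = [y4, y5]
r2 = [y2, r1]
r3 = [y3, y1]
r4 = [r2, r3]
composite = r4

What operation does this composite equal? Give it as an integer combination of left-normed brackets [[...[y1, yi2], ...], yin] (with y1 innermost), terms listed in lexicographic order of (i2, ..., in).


Antisymmetry and Jacobi reduce to y1-anchored left-normed brackets.
Composite bracket: [[y2, [y4, y5]], [y3, y1]]
Applying ab - ba throughout gives 16 signed words (2^4 = 16).
Keep just the words that open with y1:
  sign of y1y3y2y4y5 is +1, so it contributes +[[[[y1, y3], y2], y4], y5]
  sign of y1y3y2y5y4 is -1, so it contributes -[[[[y1, y3], y2], y5], y4]
  sign of y1y3y4y5y2 is -1, so it contributes -[[[[y1, y3], y4], y5], y2]
  sign of y1y3y5y4y2 is +1, so it contributes +[[[[y1, y3], y5], y4], y2]

[[[[y1, y3], y2], y4], y5] - [[[[y1, y3], y2], y5], y4] - [[[[y1, y3], y4], y5], y2] + [[[[y1, y3], y5], y4], y2]


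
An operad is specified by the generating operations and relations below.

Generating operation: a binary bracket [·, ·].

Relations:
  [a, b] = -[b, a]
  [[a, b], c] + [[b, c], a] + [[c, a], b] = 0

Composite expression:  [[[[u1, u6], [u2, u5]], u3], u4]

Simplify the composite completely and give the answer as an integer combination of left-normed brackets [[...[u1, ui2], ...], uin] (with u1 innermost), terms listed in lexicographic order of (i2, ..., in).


[[[[[u1, u6], u2], u5], u3], u4] - [[[[[u1, u6], u5], u2], u3], u4]

In the tensor algebra, words opening u1 carry the u1-anchored form.
Composite bracket: [[[[u1, u6], [u2, u5]], u3], u4]
Under [a, b] = ab - ba we get 32 signed associative words (2^5 = 32).
Collect the words opening with u1:
  u1u6u2u5u3u4 (sign +1) contributes +[[[[[u1, u6], u2], u5], u3], u4]
  u1u6u5u2u3u4 (sign -1) contributes -[[[[[u1, u6], u5], u2], u3], u4]


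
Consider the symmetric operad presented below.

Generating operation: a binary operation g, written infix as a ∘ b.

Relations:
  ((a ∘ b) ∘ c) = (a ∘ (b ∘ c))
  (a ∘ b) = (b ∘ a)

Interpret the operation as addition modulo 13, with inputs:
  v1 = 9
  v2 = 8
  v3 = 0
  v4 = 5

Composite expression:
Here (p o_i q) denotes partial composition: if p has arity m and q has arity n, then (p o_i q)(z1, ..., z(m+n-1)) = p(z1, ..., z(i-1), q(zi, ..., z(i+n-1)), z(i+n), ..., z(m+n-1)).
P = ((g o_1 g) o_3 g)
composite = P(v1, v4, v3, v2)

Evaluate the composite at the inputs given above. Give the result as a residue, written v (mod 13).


9 (mod 13)

(v1 ∘ v4) = 1
(v3 ∘ v2) = 8
((v1 ∘ v4) ∘ (v3 ∘ v2)) = 9


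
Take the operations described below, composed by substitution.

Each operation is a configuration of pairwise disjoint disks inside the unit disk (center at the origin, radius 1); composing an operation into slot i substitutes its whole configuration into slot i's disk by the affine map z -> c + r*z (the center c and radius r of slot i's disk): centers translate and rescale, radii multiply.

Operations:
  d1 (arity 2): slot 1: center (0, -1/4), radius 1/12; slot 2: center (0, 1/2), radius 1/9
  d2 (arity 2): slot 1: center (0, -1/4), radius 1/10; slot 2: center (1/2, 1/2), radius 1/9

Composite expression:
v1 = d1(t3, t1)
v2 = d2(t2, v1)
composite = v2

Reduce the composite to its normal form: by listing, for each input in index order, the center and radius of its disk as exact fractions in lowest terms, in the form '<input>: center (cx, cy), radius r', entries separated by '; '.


Follow each t-input down from d2: c' goes to c + r*c', radius to r*r'.
for t2, the 1-step affine chain lands on center (0, -1/4), radius 1/10
for t3, the 2-step affine chain lands on center (1/2, 17/36), radius 1/108
for t1, the 2-step affine chain lands on center (1/2, 5/9), radius 1/81

t1: center (1/2, 5/9), radius 1/81; t2: center (0, -1/4), radius 1/10; t3: center (1/2, 17/36), radius 1/108


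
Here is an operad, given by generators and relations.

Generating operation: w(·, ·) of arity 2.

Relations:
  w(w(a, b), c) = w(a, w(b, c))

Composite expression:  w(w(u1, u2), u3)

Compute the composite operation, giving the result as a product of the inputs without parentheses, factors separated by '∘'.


u1 ∘ u2 ∘ u3

Key point: w is associative — brackets drop, the u-order remains.
w(u1, u2) flattens to u1 ∘ u2
w(w(u1, u2), u3) flattens to u1 ∘ u2 ∘ u3


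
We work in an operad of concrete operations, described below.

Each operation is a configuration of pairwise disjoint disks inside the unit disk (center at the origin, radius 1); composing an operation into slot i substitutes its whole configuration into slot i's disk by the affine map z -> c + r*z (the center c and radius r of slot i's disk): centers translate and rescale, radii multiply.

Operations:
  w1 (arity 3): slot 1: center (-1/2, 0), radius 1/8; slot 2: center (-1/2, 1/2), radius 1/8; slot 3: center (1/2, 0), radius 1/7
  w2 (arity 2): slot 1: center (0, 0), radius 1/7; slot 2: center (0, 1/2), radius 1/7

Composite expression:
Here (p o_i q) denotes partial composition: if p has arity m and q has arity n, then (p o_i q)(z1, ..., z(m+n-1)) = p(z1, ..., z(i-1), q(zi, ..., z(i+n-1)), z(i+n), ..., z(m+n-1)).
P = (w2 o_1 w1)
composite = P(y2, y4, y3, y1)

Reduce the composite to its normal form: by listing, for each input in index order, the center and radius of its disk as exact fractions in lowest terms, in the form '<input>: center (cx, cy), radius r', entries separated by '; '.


y1: center (0, 1/2), radius 1/7; y2: center (-1/14, 0), radius 1/56; y3: center (1/14, 0), radius 1/49; y4: center (-1/14, 1/14), radius 1/56

Follow each y-input down from w2: c' goes to c + r*c', radius to r*r'.
input y2: applying the 2 nested substitutions gives center (-1/14, 0), radius 1/56
input y4: applying the 2 nested substitutions gives center (-1/14, 1/14), radius 1/56
input y3: applying the 2 nested substitutions gives center (1/14, 0), radius 1/49
input y1: applying the 1 nested substitution gives center (0, 1/2), radius 1/7


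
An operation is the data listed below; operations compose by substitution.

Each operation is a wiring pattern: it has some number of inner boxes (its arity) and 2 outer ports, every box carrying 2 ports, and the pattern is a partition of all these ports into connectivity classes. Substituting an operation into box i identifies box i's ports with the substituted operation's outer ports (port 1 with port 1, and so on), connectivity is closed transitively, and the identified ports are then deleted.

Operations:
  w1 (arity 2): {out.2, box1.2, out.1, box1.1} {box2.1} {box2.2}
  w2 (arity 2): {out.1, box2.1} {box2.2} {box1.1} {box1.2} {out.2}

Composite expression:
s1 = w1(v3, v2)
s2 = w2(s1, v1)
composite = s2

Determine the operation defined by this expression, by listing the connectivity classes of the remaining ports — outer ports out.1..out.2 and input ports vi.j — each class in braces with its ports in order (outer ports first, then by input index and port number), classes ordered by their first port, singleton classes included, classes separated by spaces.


{out.1, v1.1} {out.2} {v1.2} {v2.1} {v2.2} {v3.1, v3.2}


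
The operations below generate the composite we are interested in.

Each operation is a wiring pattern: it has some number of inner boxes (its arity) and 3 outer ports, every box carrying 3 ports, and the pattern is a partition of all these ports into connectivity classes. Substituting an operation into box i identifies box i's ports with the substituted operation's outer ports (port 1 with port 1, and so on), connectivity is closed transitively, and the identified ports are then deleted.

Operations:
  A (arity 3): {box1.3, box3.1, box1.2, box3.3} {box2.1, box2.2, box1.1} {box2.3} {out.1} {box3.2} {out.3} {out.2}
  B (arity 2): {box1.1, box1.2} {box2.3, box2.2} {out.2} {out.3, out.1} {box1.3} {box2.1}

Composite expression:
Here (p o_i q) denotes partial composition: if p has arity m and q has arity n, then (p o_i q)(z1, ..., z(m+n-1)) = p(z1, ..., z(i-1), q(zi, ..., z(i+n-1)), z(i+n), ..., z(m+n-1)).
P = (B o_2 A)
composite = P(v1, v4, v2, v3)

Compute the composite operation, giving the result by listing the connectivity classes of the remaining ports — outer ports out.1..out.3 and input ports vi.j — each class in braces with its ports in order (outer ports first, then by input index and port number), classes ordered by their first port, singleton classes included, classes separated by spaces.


{out.1, out.3} {out.2} {v1.1, v1.2} {v1.3} {v2.1, v2.2, v4.1} {v2.3} {v3.1, v3.3, v4.2, v4.3} {v3.2}

Connectivity passes through glued B-boundaries; trace each wire chain.
the subtree at A composes to {out.1} {out.2} {out.3} {v2.1, v2.2, v4.1} {v2.3} {v3.1, v3.3, v4.2, v4.3} {v3.2} on (v4, v2, v3); out.j = own outer ports
the subtree at B composes to {out.1, out.3} {out.2} {v1.1, v1.2} {v1.3} {v2.1, v2.2, v4.1} {v2.3} {v3.1, v3.3, v4.2, v4.3} {v3.2} on (v1, v4, v2, v3); out.j = own outer ports


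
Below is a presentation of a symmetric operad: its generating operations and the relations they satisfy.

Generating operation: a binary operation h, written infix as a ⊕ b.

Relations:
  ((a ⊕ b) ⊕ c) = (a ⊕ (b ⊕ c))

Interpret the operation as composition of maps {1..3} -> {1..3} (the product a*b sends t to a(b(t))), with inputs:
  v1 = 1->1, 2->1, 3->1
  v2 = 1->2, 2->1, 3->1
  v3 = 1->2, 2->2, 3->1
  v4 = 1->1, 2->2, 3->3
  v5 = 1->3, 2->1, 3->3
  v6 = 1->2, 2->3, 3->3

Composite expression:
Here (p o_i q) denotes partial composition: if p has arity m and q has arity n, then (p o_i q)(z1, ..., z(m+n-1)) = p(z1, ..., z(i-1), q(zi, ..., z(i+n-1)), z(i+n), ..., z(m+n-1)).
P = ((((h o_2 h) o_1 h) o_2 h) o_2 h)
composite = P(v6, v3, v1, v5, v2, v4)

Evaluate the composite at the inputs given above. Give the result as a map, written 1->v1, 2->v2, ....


(v3 ⊕ v1) = 1->2, 2->2, 3->2
((v3 ⊕ v1) ⊕ v5) = 1->2, 2->2, 3->2
(v6 ⊕ ((v3 ⊕ v1) ⊕ v5)) = 1->3, 2->3, 3->3
(v2 ⊕ v4) = 1->2, 2->1, 3->1
((v6 ⊕ ((v3 ⊕ v1) ⊕ v5)) ⊕ (v2 ⊕ v4)) = 1->3, 2->3, 3->3

1->3, 2->3, 3->3


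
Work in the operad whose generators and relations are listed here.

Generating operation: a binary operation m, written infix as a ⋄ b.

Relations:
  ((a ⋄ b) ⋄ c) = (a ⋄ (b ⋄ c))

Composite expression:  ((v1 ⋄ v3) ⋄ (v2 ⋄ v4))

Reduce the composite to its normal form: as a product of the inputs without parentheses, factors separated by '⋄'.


v1 ⋄ v3 ⋄ v2 ⋄ v4

Associativity of m dissolves the nesting; only the v-input order survives.
(v1 ⋄ v3) linearizes to v1 ⋄ v3
(v2 ⋄ v4) linearizes to v2 ⋄ v4
((v1 ⋄ v3) ⋄ (v2 ⋄ v4)) linearizes to v1 ⋄ v3 ⋄ v2 ⋄ v4


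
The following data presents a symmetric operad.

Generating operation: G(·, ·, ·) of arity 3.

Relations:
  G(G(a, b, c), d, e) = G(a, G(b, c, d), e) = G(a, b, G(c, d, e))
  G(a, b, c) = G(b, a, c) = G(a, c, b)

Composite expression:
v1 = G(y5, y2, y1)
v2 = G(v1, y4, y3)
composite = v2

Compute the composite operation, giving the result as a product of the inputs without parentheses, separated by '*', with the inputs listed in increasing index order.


Any arrangement under G is one operation, so sort the y-inputs.
G(y5, y2, y1) spells out as y5 * y2 * y1
G(G(y5, y2, y1), y4, y3) spells out as y5 * y2 * y1 * y4 * y3
the factors in increasing index order: y1 * y2 * y3 * y4 * y5

y1 * y2 * y3 * y4 * y5


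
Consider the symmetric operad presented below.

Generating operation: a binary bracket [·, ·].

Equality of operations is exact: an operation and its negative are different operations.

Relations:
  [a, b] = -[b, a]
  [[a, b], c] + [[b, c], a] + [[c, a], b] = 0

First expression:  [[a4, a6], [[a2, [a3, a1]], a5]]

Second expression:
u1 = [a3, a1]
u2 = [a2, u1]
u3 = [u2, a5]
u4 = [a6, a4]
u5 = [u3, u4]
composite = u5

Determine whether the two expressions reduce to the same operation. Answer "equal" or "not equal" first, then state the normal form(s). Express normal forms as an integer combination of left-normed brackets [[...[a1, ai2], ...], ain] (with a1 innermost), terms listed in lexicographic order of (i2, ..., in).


The first expression reduces to -[[[[[a1, a3], a2], a5], a4], a6] + [[[[[a1, a3], a2], a5], a6], a4]
The second expression reduces to -[[[[[a1, a3], a2], a5], a4], a6] + [[[[[a1, a3], a2], a5], a6], a4]
The forms coincide; equal.

equal; both compose to -[[[[[a1, a3], a2], a5], a4], a6] + [[[[[a1, a3], a2], a5], a6], a4]


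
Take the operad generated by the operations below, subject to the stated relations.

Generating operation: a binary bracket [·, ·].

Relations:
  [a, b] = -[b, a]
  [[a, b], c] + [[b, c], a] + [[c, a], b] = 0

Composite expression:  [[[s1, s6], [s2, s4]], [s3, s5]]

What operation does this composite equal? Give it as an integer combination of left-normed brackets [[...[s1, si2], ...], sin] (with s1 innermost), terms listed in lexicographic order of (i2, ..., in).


[[[[[s1, s6], s2], s4], s3], s5] - [[[[[s1, s6], s2], s4], s5], s3] - [[[[[s1, s6], s4], s2], s3], s5] + [[[[[s1, s6], s4], s2], s5], s3]

In the tensor algebra, words opening s1 carry the s1-anchored form.
Composite bracket: [[[s1, s6], [s2, s4]], [s3, s5]]
Applying ab - ba throughout gives 32 signed words (2^5 = 32).
Only words starting with s1 matter:
  word s1s6s2s4s3s5 has sign +1, contributing +[[[[[s1, s6], s2], s4], s3], s5]
  word s1s6s2s4s5s3 has sign -1, contributing -[[[[[s1, s6], s2], s4], s5], s3]
  word s1s6s4s2s3s5 has sign -1, contributing -[[[[[s1, s6], s4], s2], s3], s5]
  word s1s6s4s2s5s3 has sign +1, contributing +[[[[[s1, s6], s4], s2], s5], s3]


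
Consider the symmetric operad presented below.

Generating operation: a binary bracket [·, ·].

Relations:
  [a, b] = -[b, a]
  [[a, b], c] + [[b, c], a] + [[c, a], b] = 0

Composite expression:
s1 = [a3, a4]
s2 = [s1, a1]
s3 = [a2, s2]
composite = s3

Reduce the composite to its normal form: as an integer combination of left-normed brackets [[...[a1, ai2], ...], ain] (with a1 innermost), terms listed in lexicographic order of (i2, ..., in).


[[[a1, a3], a4], a2] - [[[a1, a4], a3], a2]

A multilinear Lie element is pinned by a1-initial words (a1 innermost).
Composite bracket: [a2, [[a3, a4], a1]]
The bracket unfolds into 8 signed words via [a, b] = ab - ba (2^3 = 8).
Words beginning with a1 determine it all:
  a1a3a4a2 appears with sign +1, giving the term +[[[a1, a3], a4], a2]
  a1a4a3a2 appears with sign -1, giving the term -[[[a1, a4], a3], a2]


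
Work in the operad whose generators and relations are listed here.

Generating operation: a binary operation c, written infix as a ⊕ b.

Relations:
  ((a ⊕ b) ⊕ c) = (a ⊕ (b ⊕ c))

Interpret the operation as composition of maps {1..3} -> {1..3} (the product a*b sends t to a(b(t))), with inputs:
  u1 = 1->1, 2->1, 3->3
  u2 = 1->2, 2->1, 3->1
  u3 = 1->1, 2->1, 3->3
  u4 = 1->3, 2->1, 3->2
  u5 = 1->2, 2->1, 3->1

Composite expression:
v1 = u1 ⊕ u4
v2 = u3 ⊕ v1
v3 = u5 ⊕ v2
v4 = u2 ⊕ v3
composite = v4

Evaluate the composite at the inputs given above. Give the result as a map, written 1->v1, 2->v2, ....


(u1 ⊕ u4) = 1->3, 2->1, 3->1
(u3 ⊕ (u1 ⊕ u4)) = 1->3, 2->1, 3->1
(u5 ⊕ (u3 ⊕ (u1 ⊕ u4))) = 1->1, 2->2, 3->2
(u2 ⊕ (u5 ⊕ (u3 ⊕ (u1 ⊕ u4)))) = 1->2, 2->1, 3->1

1->2, 2->1, 3->1


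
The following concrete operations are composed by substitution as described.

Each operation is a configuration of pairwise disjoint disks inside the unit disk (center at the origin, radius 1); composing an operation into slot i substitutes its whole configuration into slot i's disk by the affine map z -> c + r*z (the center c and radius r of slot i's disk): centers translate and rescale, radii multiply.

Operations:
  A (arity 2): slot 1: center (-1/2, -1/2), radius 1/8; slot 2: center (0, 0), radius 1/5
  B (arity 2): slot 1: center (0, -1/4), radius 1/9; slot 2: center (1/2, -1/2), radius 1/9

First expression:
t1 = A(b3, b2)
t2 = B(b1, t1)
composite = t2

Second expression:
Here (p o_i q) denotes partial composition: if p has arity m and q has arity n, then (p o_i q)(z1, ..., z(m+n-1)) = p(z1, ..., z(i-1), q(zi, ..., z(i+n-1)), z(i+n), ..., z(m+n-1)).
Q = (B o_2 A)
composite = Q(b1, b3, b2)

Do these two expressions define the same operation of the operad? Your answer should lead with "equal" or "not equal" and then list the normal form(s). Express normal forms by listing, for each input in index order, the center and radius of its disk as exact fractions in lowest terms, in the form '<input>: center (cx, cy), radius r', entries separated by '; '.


equal; both compose to b1: center (0, -1/4), radius 1/9; b2: center (1/2, -1/2), radius 1/45; b3: center (4/9, -5/9), radius 1/72

The first expression, normalized: b1: center (0, -1/4), radius 1/9; b2: center (1/2, -1/2), radius 1/45; b3: center (4/9, -5/9), radius 1/72
The second expression, normalized: b1: center (0, -1/4), radius 1/9; b2: center (1/2, -1/2), radius 1/45; b3: center (4/9, -5/9), radius 1/72
Identical normal forms: equal.


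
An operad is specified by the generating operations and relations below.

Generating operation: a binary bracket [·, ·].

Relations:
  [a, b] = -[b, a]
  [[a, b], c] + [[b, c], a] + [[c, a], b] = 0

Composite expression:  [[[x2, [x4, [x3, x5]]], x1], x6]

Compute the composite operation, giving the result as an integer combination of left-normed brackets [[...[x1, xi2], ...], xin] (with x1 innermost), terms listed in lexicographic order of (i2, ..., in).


Left-normed coefficients sit on the x1-initial expansion words.
Composite bracket: [[[x2, [x4, [x3, x5]]], x1], x6]
Applying ab - ba throughout gives 32 signed words (2^5 = 32).
Keep just the words that open with x1:
  sign of x1x2x3x5x4x6 is +1, so it contributes +[[[[[x1, x2], x3], x5], x4], x6]
  sign of x1x2x4x3x5x6 is -1, so it contributes -[[[[[x1, x2], x4], x3], x5], x6]
  sign of x1x2x4x5x3x6 is +1, so it contributes +[[[[[x1, x2], x4], x5], x3], x6]
  sign of x1x2x5x3x4x6 is -1, so it contributes -[[[[[x1, x2], x5], x3], x4], x6]
  sign of x1x3x5x4x2x6 is -1, so it contributes -[[[[[x1, x3], x5], x4], x2], x6]
  sign of x1x4x3x5x2x6 is +1, so it contributes +[[[[[x1, x4], x3], x5], x2], x6]
  sign of x1x4x5x3x2x6 is -1, so it contributes -[[[[[x1, x4], x5], x3], x2], x6]
  sign of x1x5x3x4x2x6 is +1, so it contributes +[[[[[x1, x5], x3], x4], x2], x6]

[[[[[x1, x2], x3], x5], x4], x6] - [[[[[x1, x2], x4], x3], x5], x6] + [[[[[x1, x2], x4], x5], x3], x6] - [[[[[x1, x2], x5], x3], x4], x6] - [[[[[x1, x3], x5], x4], x2], x6] + [[[[[x1, x4], x3], x5], x2], x6] - [[[[[x1, x4], x5], x3], x2], x6] + [[[[[x1, x5], x3], x4], x2], x6]


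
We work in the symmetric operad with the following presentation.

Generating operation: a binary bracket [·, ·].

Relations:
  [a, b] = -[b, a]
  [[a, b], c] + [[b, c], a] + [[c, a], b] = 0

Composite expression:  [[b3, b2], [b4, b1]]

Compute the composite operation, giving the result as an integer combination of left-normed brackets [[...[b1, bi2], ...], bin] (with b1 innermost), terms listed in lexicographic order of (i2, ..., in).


-[[[b1, b4], b2], b3] + [[[b1, b4], b3], b2]


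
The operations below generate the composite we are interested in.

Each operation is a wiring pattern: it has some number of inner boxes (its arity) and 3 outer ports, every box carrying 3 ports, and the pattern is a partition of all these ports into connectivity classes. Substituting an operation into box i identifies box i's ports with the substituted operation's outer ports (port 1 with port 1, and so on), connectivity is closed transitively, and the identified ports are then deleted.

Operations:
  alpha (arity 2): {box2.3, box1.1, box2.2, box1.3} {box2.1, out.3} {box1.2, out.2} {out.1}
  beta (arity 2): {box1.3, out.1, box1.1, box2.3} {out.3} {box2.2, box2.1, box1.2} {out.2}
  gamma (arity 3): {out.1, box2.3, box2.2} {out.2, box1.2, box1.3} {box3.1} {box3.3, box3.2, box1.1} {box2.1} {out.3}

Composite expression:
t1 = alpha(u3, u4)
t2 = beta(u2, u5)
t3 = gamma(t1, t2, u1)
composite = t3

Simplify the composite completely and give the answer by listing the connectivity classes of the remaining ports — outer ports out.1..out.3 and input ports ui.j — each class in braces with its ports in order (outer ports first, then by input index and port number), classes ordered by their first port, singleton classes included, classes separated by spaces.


{out.1} {out.2, u3.2, u4.1} {out.3} {u1.1} {u1.2, u1.3} {u2.1, u2.3, u5.3} {u2.2, u5.1, u5.2} {u3.1, u3.3, u4.2, u4.3}

Connectivity passes through glued gamma-boundaries; trace each wire chain.
alpha over (u3, u4) gives {out.1} {out.2, u3.2} {out.3, u4.1} {u3.1, u3.3, u4.2, u4.3}, out.j being that stage's outer ports
beta over (u2, u5) gives {out.1, u2.1, u2.3, u5.3} {out.2} {out.3} {u2.2, u5.1, u5.2}, out.j being that stage's outer ports
gamma over (u3, u4, u2, u5, u1) gives {out.1} {out.2, u3.2, u4.1} {out.3} {u1.1} {u1.2, u1.3} {u2.1, u2.3, u5.3} {u2.2, u5.1, u5.2} {u3.1, u3.3, u4.2, u4.3}, out.j being that stage's outer ports


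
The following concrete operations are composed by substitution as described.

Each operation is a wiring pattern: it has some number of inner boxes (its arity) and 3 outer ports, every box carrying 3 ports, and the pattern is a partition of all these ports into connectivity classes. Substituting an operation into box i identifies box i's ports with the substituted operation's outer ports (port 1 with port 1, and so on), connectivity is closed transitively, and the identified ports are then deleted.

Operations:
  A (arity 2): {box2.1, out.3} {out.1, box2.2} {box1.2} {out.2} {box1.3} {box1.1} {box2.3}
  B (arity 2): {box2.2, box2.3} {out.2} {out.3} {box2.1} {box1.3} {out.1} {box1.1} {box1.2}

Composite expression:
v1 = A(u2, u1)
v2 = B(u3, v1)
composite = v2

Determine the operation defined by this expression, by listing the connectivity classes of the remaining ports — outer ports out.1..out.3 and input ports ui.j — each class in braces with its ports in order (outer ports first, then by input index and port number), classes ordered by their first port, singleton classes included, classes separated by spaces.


{out.1} {out.2} {out.3} {u1.1} {u1.2} {u1.3} {u2.1} {u2.2} {u2.3} {u3.1} {u3.2} {u3.3}


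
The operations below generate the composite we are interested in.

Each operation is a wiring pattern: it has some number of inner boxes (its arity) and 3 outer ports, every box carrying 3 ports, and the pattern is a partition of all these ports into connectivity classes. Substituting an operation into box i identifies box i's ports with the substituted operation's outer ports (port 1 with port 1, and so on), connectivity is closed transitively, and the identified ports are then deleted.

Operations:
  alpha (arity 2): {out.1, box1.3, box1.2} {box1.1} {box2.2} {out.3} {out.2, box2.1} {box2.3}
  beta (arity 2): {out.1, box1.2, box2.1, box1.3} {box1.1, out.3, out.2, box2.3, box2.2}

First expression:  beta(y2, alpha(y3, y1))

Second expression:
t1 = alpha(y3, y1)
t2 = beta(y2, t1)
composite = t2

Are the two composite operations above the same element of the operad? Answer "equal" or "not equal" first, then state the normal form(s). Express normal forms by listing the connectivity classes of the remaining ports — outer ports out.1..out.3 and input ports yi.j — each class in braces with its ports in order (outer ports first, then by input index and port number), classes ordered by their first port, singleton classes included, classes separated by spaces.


equal: each reduces to {out.1, y2.2, y2.3, y3.2, y3.3} {out.2, out.3, y1.1, y2.1} {y1.2} {y1.3} {y3.1}

Reducing the first expression gives {out.1, y2.2, y2.3, y3.2, y3.3} {out.2, out.3, y1.1, y2.1} {y1.2} {y1.3} {y3.1}
Reducing the second expression gives {out.1, y2.2, y2.3, y3.2, y3.3} {out.2, out.3, y1.1, y2.1} {y1.2} {y1.3} {y3.1}
Both agree, so they are equal.


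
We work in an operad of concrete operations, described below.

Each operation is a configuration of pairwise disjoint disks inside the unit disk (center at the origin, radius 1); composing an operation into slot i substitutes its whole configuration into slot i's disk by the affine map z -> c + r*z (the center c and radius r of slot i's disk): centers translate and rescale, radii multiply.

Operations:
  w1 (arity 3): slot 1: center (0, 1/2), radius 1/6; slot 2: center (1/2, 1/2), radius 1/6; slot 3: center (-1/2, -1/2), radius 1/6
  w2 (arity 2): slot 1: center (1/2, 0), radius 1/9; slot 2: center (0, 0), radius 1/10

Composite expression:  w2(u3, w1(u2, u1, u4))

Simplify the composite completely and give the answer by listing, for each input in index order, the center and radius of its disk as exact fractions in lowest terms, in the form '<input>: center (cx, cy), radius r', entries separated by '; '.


Nesting under w2 composes maps z -> c + r*z down each u-path.
input u3: composing its 1 substitution step yields center (1/2, 0), radius 1/9
input u2: composing its 2 substitution steps yields center (0, 1/20), radius 1/60
input u1: composing its 2 substitution steps yields center (1/20, 1/20), radius 1/60
input u4: composing its 2 substitution steps yields center (-1/20, -1/20), radius 1/60

u1: center (1/20, 1/20), radius 1/60; u2: center (0, 1/20), radius 1/60; u3: center (1/2, 0), radius 1/9; u4: center (-1/20, -1/20), radius 1/60


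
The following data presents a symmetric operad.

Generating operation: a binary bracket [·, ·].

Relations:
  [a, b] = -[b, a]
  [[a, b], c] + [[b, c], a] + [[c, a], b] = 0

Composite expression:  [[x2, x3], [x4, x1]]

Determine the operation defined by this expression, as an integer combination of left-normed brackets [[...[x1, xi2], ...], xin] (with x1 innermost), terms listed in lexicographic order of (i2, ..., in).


In the tensor algebra, words opening x1 carry the x1-anchored form.
Composite bracket: [[x2, x3], [x4, x1]]
Each bracket splits as ab - ba, giving 8 signed words (2^3 = 8).
Only words starting with x1 matter:
  x1x4x2x3 (sign +1) contributes +[[[x1, x4], x2], x3]
  x1x4x3x2 (sign -1) contributes -[[[x1, x4], x3], x2]

[[[x1, x4], x2], x3] - [[[x1, x4], x3], x2]


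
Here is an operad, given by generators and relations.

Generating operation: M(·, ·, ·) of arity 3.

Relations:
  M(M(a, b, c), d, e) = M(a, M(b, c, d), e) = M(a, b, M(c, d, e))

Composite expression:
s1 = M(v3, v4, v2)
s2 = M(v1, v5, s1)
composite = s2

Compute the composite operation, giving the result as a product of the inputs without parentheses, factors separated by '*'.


v1 * v5 * v3 * v4 * v2

All parenthesizations of M agree; list the v-inputs left to right.
M(v3, v4, v2) flattens to v3 * v4 * v2
M(v1, v5, M(v3, v4, v2)) flattens to v1 * v5 * v3 * v4 * v2


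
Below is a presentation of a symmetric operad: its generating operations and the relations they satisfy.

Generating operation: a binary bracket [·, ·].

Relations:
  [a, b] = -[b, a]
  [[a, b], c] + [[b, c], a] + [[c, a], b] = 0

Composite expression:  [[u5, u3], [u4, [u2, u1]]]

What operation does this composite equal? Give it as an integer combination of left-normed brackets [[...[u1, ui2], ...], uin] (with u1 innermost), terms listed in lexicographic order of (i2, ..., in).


[[[[u1, u2], u4], u3], u5] - [[[[u1, u2], u4], u5], u3]

Skip Jacobi rewriting: expand, keep u1-initial words, read off terms.
Composite bracket: [[u5, u3], [u4, [u2, u1]]]
Full expansion: 16 signed words from ab - ba (2^4 = 16).
Coefficients come from the u1-initial words:
  from u1u2u4u3u5, sign +1: term +[[[[u1, u2], u4], u3], u5]
  from u1u2u4u5u3, sign -1: term -[[[[u1, u2], u4], u5], u3]


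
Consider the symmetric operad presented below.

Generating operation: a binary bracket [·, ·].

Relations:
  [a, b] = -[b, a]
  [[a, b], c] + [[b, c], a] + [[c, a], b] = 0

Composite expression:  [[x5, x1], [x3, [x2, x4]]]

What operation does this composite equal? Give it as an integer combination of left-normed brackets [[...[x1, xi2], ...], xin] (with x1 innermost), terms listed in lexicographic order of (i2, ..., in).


[[[[x1, x5], x2], x4], x3] - [[[[x1, x5], x3], x2], x4] + [[[[x1, x5], x3], x4], x2] - [[[[x1, x5], x4], x2], x3]

Skip Jacobi rewriting: expand, keep x1-initial words, read off terms.
Composite bracket: [[x5, x1], [x3, [x2, x4]]]
Full expansion: 16 signed words from ab - ba (2^4 = 16).
Keep just the words that open with x1:
  x1x5x2x4x3 appears with sign +1, giving the term +[[[[x1, x5], x2], x4], x3]
  x1x5x3x2x4 appears with sign -1, giving the term -[[[[x1, x5], x3], x2], x4]
  x1x5x3x4x2 appears with sign +1, giving the term +[[[[x1, x5], x3], x4], x2]
  x1x5x4x2x3 appears with sign -1, giving the term -[[[[x1, x5], x4], x2], x3]


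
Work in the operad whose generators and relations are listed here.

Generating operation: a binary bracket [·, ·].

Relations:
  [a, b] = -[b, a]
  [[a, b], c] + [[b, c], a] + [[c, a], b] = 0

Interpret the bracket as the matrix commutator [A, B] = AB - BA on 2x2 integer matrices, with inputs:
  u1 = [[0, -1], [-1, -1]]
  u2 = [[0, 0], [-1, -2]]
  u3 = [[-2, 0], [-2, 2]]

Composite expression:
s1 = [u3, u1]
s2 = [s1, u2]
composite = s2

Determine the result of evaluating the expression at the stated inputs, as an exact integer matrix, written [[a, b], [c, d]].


[u3, u1] = [[-2, 4], [-6, 2]]
[[u3, u1], u2] = [[-4, -8], [-16, 4]]

[[-4, -8], [-16, 4]]


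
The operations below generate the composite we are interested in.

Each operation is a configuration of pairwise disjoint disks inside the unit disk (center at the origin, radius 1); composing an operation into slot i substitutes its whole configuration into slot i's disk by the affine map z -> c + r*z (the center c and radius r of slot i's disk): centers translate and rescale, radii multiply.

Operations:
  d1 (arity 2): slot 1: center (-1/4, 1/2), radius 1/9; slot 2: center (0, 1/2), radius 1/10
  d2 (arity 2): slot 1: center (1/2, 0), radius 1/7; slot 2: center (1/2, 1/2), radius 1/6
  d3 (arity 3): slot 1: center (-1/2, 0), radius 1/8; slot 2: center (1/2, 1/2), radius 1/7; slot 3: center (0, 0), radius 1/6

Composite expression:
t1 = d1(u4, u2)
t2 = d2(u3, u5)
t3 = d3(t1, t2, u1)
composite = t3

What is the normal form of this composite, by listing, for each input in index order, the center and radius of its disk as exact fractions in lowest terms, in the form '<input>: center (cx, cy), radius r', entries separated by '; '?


u1: center (0, 0), radius 1/6; u2: center (-1/2, 1/16), radius 1/80; u3: center (4/7, 1/2), radius 1/49; u4: center (-17/32, 1/16), radius 1/72; u5: center (4/7, 4/7), radius 1/42

Only the slot chain above each u matters under d3; compose those maps.
for u4, the 2-step affine chain lands on center (-17/32, 1/16), radius 1/72
for u2, the 2-step affine chain lands on center (-1/2, 1/16), radius 1/80
for u3, the 2-step affine chain lands on center (4/7, 1/2), radius 1/49
for u5, the 2-step affine chain lands on center (4/7, 4/7), radius 1/42
for u1, the 1-step affine chain lands on center (0, 0), radius 1/6


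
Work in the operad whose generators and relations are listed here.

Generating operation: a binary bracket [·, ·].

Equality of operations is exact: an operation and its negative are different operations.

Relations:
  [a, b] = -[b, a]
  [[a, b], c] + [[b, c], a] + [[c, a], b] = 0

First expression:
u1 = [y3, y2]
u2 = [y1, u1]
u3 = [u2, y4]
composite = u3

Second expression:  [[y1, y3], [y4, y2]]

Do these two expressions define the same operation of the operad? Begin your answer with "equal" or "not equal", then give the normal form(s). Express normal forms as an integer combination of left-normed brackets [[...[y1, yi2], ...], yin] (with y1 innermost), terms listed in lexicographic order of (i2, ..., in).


not equal — first -[[[y1, y2], y3], y4] + [[[y1, y3], y2], y4], second -[[[y1, y3], y2], y4] + [[[y1, y3], y4], y2]

Normal form of the first expression: -[[[y1, y2], y3], y4] + [[[y1, y3], y2], y4]
Normal form of the second expression: -[[[y1, y3], y2], y4] + [[[y1, y3], y4], y2]
Different reductions; not equal.


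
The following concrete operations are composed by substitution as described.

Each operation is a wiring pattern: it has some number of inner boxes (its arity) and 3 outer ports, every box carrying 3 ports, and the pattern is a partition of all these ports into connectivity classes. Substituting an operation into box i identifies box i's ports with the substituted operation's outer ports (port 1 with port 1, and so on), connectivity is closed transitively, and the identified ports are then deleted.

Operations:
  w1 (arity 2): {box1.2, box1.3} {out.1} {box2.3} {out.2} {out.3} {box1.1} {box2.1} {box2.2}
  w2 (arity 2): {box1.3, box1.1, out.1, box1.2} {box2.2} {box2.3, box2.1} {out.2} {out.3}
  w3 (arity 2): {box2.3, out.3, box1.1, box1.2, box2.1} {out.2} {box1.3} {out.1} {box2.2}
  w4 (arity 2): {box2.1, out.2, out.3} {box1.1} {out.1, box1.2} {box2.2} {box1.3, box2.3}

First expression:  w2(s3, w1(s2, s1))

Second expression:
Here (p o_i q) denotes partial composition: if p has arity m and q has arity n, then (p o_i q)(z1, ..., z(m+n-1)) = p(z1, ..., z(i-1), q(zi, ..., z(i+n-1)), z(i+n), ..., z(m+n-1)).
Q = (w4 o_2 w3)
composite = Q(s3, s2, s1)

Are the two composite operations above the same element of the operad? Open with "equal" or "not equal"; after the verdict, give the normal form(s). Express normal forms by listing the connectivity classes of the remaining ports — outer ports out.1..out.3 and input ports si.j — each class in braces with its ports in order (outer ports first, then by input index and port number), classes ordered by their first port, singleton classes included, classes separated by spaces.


not equal; the first gives {out.1, s3.1, s3.2, s3.3} {out.2} {out.3} {s1.1} {s1.2} {s1.3} {s2.1} {s2.2, s2.3} and the second {out.1, s3.2} {out.2, out.3} {s1.1, s1.3, s2.1, s2.2, s3.3} {s1.2} {s2.3} {s3.1}

Reducing the first expression gives {out.1, s3.1, s3.2, s3.3} {out.2} {out.3} {s1.1} {s1.2} {s1.3} {s2.1} {s2.2, s2.3}
Reducing the second expression gives {out.1, s3.2} {out.2, out.3} {s1.1, s1.3, s2.1, s2.2, s3.3} {s1.2} {s2.3} {s3.1}
Distinct normal forms: not equal.
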